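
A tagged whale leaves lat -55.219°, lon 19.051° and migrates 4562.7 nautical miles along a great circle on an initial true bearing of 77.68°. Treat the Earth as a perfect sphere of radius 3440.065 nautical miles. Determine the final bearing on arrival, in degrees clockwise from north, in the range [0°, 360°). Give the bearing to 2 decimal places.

Central angle δ = d/R = 1.326341 rad.
Converting: φ₁ = -0.963753 rad, θ = 1.355772 rad.
sin φ₂ = sin φ₁ cos δ + cos φ₁ sin δ cos θ = (-0.821338)(0.242028) + (0.570441)(0.970269)(0.213371) = -0.080689
φ₂ = asin(-0.080689) = -0.080777 rad = -4.628°.
Then Δλ = atan2(0.540736, 0.175754) = 1.256539 rad, from sin θ sin δ cos φ₁ over cos δ − sin φ₁ sin φ₂.
λ₂ = 19.051° + 71.994° = 91.045°.
The forward bearing on arrival equals the back-azimuth from the destination plus 180°.
Back-azimuth from P₂ (-4.63°, 91.05°) to P₁ (-55.22°, 19.05°), with Δλ' = λ₁ − λ₂ = -71.99°: atan2( sin Δλ' cos φ₁ , cos φ₂ sin φ₁ − sin φ₂ cos φ₁ cos Δλ' ) = 214.00°.
Final bearing = (214.00° + 180°) mod 360° = 34.00°.

final bearing 34.00°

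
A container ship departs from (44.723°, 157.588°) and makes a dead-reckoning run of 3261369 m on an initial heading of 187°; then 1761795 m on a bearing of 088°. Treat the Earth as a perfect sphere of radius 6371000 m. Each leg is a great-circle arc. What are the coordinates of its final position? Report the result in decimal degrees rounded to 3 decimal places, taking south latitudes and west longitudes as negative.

Apply the spherical direct solution leg by leg, carrying full precision between legs.
Leg 1: from (44.723°, 157.588°), δ = 3261369/6371000 = 0.511908 rad, θ = 187° → φ = 15.547°, λ = 154.035°.
Leg 2: from (15.547°, 154.035°), δ = 1761795/6371000 = 0.276534 rad, θ = 88° → φ = 15.487°, λ = 170.483°.

latitude 15.487°, longitude 170.483°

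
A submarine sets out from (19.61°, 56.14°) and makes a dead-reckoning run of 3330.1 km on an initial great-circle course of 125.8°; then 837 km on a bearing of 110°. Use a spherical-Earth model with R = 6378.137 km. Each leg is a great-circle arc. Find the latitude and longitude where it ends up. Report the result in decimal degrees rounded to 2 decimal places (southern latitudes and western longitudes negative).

Apply the spherical direct solution leg by leg, carrying full precision between legs.
Leg 1: from (19.61°, 56.14°), δ = 3330.1/6378.137 = 0.522112 rad, θ = 125.8° → φ = 0.92°, λ = 80.00°.
Leg 2: from (0.92°, 80.00°), δ = 837/6378.137 = 0.131230 rad, θ = 110° → φ = -1.65°, λ = 87.07°.

latitude -1.65°, longitude 87.07°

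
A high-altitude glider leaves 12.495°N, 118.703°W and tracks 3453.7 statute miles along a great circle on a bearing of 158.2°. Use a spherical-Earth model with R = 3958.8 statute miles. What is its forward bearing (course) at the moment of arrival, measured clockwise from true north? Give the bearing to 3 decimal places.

final bearing 154.156°

The arc subtends δ = 3453.7/3958.8 = 0.872411 rad at the centre.
With φ₁ = 12.495° = 0.218079 rad and θ = 158.2° = 2.761111 rad:
Destination latitude: φ₂ = arcsin( sin φ₁ cos δ + cos φ₁ sin δ cos θ ) = arcsin(-0.555155) = -33.721°.
Then Δλ = atan2(0.277687, 0.763092) = 0.349001 rad, from sin θ sin δ cos φ₁ over cos δ − sin φ₁ sin φ₂.
λ₂ = λ₁ + Δλ = -98.707°.
The forward bearing on arrival equals the back-azimuth from the destination plus 180°.
Back-azimuth from P₂ (-33.721°, -98.707°) to P₁ (12.495°, -118.703°), with Δλ' = λ₁ − λ₂ = -19.996°: atan2( sin Δλ' cos φ₁ , cos φ₂ sin φ₁ − sin φ₂ cos φ₁ cos Δλ' ) = 334.156°.
Final bearing = (334.156° + 180°) mod 360° = 154.156°.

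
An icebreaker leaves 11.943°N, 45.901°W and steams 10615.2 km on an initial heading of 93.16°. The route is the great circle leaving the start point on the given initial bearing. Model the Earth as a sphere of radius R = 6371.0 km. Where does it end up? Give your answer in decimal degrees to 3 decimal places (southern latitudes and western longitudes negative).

latitude -4.209°, longitude 48.805°

Central angle δ = d/R = 1.666175 rad.
Start latitude φ₁ = 0.208445 rad; initial bearing θ = 1.625949 rad.
sin φ₂ = sin φ₁ cos δ + cos φ₁ sin δ cos θ = (0.206938)(-0.095234) + (0.978354)(0.995455)(-0.055124) = -0.073394
φ₂ = asin(-0.073394) = -0.073460 rad = -4.209°.
For the longitude increment, Δλ = atan2( sin θ sin δ cos φ₁, cos δ − sin φ₁ sin φ₂ ) = atan2(0.972426, -0.080046) = 94.706°.
λ₂ = λ₁ + Δλ = 48.805°.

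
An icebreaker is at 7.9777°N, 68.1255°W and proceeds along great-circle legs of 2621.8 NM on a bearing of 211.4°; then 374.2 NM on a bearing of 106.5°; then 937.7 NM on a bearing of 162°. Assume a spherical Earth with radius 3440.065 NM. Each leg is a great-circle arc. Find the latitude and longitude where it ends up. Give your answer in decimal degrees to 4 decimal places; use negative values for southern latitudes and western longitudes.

latitude -45.1774°, longitude -78.6714°

Apply the spherical direct solution leg by leg, carrying full precision between legs.
Leg 1: from (7.9777°, -68.1255°), δ = 2621.8/3440.065 = 0.762137 rad, θ = 211.4° → φ = -28.8981°, λ = -92.3873°.
Leg 2: from (-28.8981°, -92.3873°), δ = 374.2/3440.065 = 0.108777 rad, θ = 106.5° → φ = -30.4902°, λ = -85.4492°.
Leg 3: from (-30.4902°, -85.4492°), δ = 937.7/3440.065 = 0.272582 rad, θ = 162° → φ = -45.1774°, λ = -78.6714°.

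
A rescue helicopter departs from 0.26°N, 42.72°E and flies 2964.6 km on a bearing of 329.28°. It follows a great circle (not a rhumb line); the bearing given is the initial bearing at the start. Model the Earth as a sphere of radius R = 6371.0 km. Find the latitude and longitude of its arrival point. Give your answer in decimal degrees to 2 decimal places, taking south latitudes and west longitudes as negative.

latitude 22.94°, longitude 28.31°

Angular distance δ = d/R = 2964.6 / 6371 = 0.465327 rad.
With φ₁ = 0.26° = 0.004538 rad and θ = 329.28° = 5.747020 rad:
Applying the spherical law of cosines for sides, sin φ₂ = sin φ₁ cos δ + cos φ₁ sin δ cos θ = 0.389800, so φ₂ = 22.94°.
For the longitude increment, Δλ = atan2( sin θ sin δ cos φ₁, cos δ − sin φ₁ sin φ₂ ) = atan2(-0.229221, 0.891906) = -14.41°.
λ₂ = 42.72° + -14.41° = 28.31°.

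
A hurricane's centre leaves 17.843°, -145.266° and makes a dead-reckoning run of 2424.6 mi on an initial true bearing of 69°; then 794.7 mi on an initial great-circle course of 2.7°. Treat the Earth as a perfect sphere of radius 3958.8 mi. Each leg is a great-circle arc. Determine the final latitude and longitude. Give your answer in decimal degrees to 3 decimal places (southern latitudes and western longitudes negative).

Apply the spherical direct solution leg by leg, carrying full precision between legs.
Leg 1: from (17.843°, -145.266°), δ = 2424.6/3958.8 = 0.612458 rad, θ = 69° → φ = 26.540°, λ = -108.402°.
Leg 2: from (26.540°, -108.402°), δ = 794.7/3958.8 = 0.200743 rad, θ = 2.7° → φ = 38.027°, λ = -107.719°.

latitude 38.027°, longitude -107.719°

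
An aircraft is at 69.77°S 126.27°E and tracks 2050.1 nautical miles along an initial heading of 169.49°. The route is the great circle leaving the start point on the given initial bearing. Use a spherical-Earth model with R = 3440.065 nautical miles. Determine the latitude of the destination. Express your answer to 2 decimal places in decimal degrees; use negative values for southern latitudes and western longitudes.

Angular distance δ = d/R = 2050.1 / 3440.065 = 0.595948 rad.
With φ₁ = -69.77° = -1.217716 rad and θ = 169.49° = 2.958159 rad:
Applying the spherical law of cosines for sides, sin φ₂ = sin φ₁ cos δ + cos φ₁ sin δ cos θ = -0.967396, so φ₂ = -75.33°.
For the longitude increment, Δλ = atan2( sin θ sin δ cos φ₁, cos δ − sin φ₁ sin φ₂ ) = atan2(0.035403, -0.080103) = 156.16°.
λ₂ = 126.27° + 156.16° = 282.43°, normalized to (−180°, 180°] → -77.57°.

latitude -75.33°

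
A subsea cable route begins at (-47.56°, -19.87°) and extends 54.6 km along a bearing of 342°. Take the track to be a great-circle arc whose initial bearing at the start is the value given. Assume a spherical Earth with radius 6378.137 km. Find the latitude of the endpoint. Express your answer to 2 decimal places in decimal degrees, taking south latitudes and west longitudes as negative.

Angular distance δ = d/R = 54.6 / 6378.137 = 0.008560 rad.
Converting: φ₁ = -0.830079 rad, θ = 5.969026 rad.
sin φ₂ = sin φ₁ cos δ + cos φ₁ sin δ cos θ = (-0.737984)(0.999963) + (0.674818)(0.008560)(0.951057) = -0.732463
φ₂ = asin(-0.732463) = -0.821933 rad = -47.09°.
For the longitude increment, Δλ = atan2( sin θ sin δ cos φ₁, cos δ − sin φ₁ sin φ₂ ) = atan2(-0.001785, 0.459417) = -0.22°.
λ₂ = λ₁ + Δλ = -20.09°.

latitude -47.09°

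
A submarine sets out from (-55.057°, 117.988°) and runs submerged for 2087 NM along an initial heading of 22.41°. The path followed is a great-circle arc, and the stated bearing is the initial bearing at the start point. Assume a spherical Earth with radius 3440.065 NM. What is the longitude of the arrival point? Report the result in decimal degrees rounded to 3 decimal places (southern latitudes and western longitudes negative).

longitude 131.527°

Angular distance δ = d/R = 2087 / 3440.065 = 0.606675 rad.
With φ₁ = -55.057° = -0.960926 rad and θ = 22.41° = 0.391128 rad:
Applying the spherical law of cosines for sides, sin φ₂ = sin φ₁ cos δ + cos φ₁ sin δ cos θ = -0.371550, so φ₂ = -21.811°.
For the longitude increment, Δλ = atan2( sin θ sin δ cos φ₁, cos δ − sin φ₁ sin φ₂ ) = atan2(0.124492, 0.516981) = 13.539°.
λ₂ = λ₁ + Δλ = 131.527°.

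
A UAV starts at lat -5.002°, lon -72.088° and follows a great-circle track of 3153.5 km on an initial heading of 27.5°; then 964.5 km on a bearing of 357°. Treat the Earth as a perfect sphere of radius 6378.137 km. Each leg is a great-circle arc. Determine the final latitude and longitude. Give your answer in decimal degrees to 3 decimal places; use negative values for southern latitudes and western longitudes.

Apply the spherical direct solution leg by leg, carrying full precision between legs.
Leg 1: from (-5.002°, -72.088°), δ = 3153.5/6378.137 = 0.494423 rad, θ = 27.5° → φ = 20.033°, λ = -58.601°.
Leg 2: from (20.033°, -58.601°), δ = 964.5/6378.137 = 0.151220 rad, θ = 357° → φ = 28.684°, λ = -59.116°.

latitude 28.684°, longitude -59.116°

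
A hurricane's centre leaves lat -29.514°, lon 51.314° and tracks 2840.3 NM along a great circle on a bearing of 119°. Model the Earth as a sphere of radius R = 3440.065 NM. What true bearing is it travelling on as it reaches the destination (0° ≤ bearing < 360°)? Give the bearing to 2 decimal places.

final bearing 84.30°

Angular distance δ = d/R = 2840.3 / 3440.065 = 0.825653 rad.
Start latitude φ₁ = -0.515116 rad; initial bearing θ = 2.076942 rad.
sin φ₂ = sin φ₁ cos δ + cos φ₁ sin δ cos θ = (-0.492636)(0.678077) + (0.870235)(0.734991)(-0.484810) = -0.644137
φ₂ = asin(-0.644137) = -0.699894 rad = -40.101°.
For the longitude increment, Δλ = atan2( sin θ sin δ cos φ₁, cos δ − sin φ₁ sin φ₂ ) = atan2(0.559420, 0.360752) = 57.183°.
λ₂ = 51.314° + 57.183° = 108.497°.
The forward bearing on arrival equals the back-azimuth from the destination plus 180°.
Back-azimuth from P₂ (-40.10°, 108.50°) to P₁ (-29.51°, 51.31°), with Δλ' = λ₁ − λ₂ = -57.18°: atan2( sin Δλ' cos φ₁ , cos φ₂ sin φ₁ − sin φ₂ cos φ₁ cos Δλ' ) = 264.30°.
Final bearing = (264.30° + 180°) mod 360° = 84.30°.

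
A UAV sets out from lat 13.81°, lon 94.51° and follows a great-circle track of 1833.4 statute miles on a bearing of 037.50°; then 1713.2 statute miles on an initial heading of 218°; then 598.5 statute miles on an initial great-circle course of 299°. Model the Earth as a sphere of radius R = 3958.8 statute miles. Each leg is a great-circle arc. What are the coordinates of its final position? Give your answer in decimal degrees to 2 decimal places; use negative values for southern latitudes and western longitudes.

Apply the spherical direct solution leg by leg, carrying full precision between legs.
Leg 1: from (13.81°, 94.51°), δ = 1833.4/3958.8 = 0.463120 rad, θ = 37.5° → φ = 33.90°, λ = 113.64°.
Leg 2: from (33.90°, 113.64°), δ = 1713.2/3958.8 = 0.432757 rad, θ = 218° → φ = 13.42°, λ = 98.24°.
Leg 3: from (13.42°, 98.24°), δ = 598.5/3958.8 = 0.151182 rad, θ = 299° → φ = 17.48°, λ = 90.31°.

latitude 17.48°, longitude 90.31°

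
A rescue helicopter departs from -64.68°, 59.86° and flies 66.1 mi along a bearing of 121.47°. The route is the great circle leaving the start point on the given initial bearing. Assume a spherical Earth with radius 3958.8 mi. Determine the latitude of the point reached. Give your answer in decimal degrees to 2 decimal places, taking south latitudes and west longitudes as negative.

latitude -65.17°

Angular distance δ = d/R = 66.1 / 3958.8 = 0.016697 rad.
Start latitude φ₁ = -1.128879 rad; initial bearing θ = 2.120051 rad.
Applying the spherical law of cosines for sides, sin φ₂ = sin φ₁ cos δ + cos φ₁ sin δ cos θ = -0.907535, so φ₂ = -65.17°.
For the longitude increment, Δλ = atan2( sin θ sin δ cos φ₁, cos δ − sin φ₁ sin φ₂ ) = atan2(0.006090, 0.179509) = 1.94°.
λ₂ = 59.86° + 1.94° = 61.80°.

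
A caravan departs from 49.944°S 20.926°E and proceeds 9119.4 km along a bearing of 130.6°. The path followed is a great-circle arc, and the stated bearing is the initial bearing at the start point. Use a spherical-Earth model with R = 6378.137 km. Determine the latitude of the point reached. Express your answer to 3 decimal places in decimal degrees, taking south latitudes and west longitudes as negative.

latitude -31.481°

Central angle δ = d/R = 1.429791 rad.
Start latitude φ₁ = -0.871687 rad; initial bearing θ = 2.279400 rad.
Destination latitude: φ₂ = arcsin( sin φ₁ cos δ + cos φ₁ sin δ cos θ ) = arcsin(-0.522211) = -31.481°.
Δλ = atan2( sin θ sin δ cos φ₁ , cos δ − sin φ₁ sin φ₂ ) = atan2(0.483769, -0.259170) = 2.062618 rad = 118.179°.
λ₂ = 20.926° + 118.179° = 139.105°.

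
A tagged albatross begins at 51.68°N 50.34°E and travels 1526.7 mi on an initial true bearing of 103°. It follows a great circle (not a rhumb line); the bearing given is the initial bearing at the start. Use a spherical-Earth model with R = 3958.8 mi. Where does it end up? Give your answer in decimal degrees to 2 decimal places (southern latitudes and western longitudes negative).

latitude 42.41°, longitude 80.10°

δ = 1526.7/3958.8 = 0.385647 rad (22.0960°).
Start latitude φ₁ = 0.901986 rad; initial bearing θ = 1.797689 rad.
sin φ₂ = sin φ₁ cos δ + cos φ₁ sin δ cos θ = (0.784560)(0.926555) + (0.620053)(0.376159)(-0.224951) = 0.674471
φ₂ = asin(0.674471) = 0.740248 rad = 42.41°.
Δλ = atan2( sin θ sin δ cos φ₁ , cos δ − sin φ₁ sin φ₂ ) = atan2(0.227261, 0.397392) = 0.519486 rad = 29.76°.
Hence λ₂ = 50.34° + 29.76° = 80.10°.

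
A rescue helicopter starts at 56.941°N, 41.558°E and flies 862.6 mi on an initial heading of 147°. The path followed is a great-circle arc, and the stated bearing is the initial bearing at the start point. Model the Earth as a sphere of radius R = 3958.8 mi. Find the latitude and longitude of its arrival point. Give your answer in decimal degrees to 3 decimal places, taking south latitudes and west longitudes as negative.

Angular distance δ = d/R = 862.6 / 3958.8 = 0.217894 rad.
Converting: φ₁ = 0.993808 rad, θ = 2.565634 rad.
Applying the spherical law of cosines for sides, sin φ₂ = sin φ₁ cos δ + cos φ₁ sin δ cos θ = 0.719393, so φ₂ = 46.004°.
For the longitude increment, Δλ = atan2( sin θ sin δ cos φ₁, cos δ − sin φ₁ sin φ₂ ) = atan2(0.064226, 0.373425) = 9.759°.
Hence λ₂ = 41.558° + 9.759° = 51.317°.

latitude 46.004°, longitude 51.317°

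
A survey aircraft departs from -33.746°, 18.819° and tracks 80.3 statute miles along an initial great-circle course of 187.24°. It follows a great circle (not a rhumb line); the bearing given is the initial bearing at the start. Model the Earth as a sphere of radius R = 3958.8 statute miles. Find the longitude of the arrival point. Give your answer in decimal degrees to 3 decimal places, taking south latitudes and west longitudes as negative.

The arc subtends δ = 80.3/3958.8 = 0.020284 rad at the centre.
Converting: φ₁ = -0.588979 rad, θ = 3.267954 rad.
Applying the spherical law of cosines for sides, sin φ₂ = sin φ₁ cos δ + cos φ₁ sin δ cos θ = -0.572129, so φ₂ = -34.899°.
Then Δλ = atan2(-0.002125, 0.681970) = -0.003117 rad, from sin θ sin δ cos φ₁ over cos δ − sin φ₁ sin φ₂.
λ₂ = 18.819° + -0.179° = 18.640°.

longitude 18.640°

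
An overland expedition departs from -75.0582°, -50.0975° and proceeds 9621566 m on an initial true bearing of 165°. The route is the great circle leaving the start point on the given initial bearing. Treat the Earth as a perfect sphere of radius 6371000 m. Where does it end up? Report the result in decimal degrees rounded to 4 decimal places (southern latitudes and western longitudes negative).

δ = 9621566/6371000 = 1.510213 rad (86.5288°).
With φ₁ = -75.0582° = -1.310013 rad and θ = 165° = 2.879793 rad:
Applying the spherical law of cosines for sides, sin φ₂ = sin φ₁ cos δ + cos φ₁ sin δ cos θ = -0.307094, so φ₂ = -17.8842°.
Then Δλ = atan2(0.066611, -0.236165) = 2.866681 rad, from sin θ sin δ cos φ₁ over cos δ − sin φ₁ sin φ₂.
λ₂ = λ₁ + Δλ = 114.1512°.

latitude -17.8842°, longitude 114.1512°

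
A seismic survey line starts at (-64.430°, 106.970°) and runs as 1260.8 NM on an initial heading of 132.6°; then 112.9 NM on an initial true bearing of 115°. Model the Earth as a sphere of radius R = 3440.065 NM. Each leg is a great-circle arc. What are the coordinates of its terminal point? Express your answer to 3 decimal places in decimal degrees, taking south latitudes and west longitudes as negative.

Apply the spherical direct solution leg by leg, carrying full precision between legs.
Leg 1: from (-64.430°, 106.970°), δ = 1260.8/3440.065 = 0.366505 rad, θ = 132.6° → φ = -71.234°, λ = 162.052°.
Leg 2: from (-71.234°, 162.052°), δ = 112.9/3440.065 = 0.032819 rad, θ = 115° → φ = -71.951°, λ = 167.560°.

latitude -71.951°, longitude 167.560°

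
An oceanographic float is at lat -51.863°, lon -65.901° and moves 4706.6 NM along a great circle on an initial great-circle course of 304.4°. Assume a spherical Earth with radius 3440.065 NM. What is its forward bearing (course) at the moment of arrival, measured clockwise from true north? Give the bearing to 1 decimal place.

final bearing 328.8°

The arc subtends δ = 4706.6/3440.065 = 1.368172 rad at the centre.
Start latitude φ₁ = -0.905180 rad; initial bearing θ = 5.312782 rad.
Destination latitude: φ₂ = arcsin( sin φ₁ cos δ + cos φ₁ sin δ cos θ ) = arcsin(0.183471) = 10.572°.
For the longitude increment, Δλ = atan2( sin θ sin δ cos φ₁, cos δ − sin φ₁ sin φ₂ ) = atan2(-0.499119, 0.345547) = -55.305°.
λ₂ = -65.901° + -55.305° = -121.206°.
The forward bearing on arrival equals the back-azimuth from the destination plus 180°.
Back-azimuth from P₂ (10.6°, -121.2°) to P₁ (-51.9°, -65.9°), with Δλ' = λ₁ − λ₂ = 55.3°: atan2( sin Δλ' cos φ₁ , cos φ₂ sin φ₁ − sin φ₂ cos φ₁ cos Δλ' ) = 148.8°.
Final bearing = (148.8° + 180°) mod 360° = 328.8°.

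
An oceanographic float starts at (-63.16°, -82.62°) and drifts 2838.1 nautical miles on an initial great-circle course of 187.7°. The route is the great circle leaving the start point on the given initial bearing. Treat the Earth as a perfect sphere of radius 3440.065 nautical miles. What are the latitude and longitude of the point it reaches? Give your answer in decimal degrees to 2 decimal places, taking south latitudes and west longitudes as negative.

The arc subtends δ = 2838.1/3440.065 = 0.825013 rad at the centre.
Converting: φ₁ = -1.102350 rad, θ = 3.275983 rad.
Applying the spherical law of cosines for sides, sin φ₂ = sin φ₁ cos δ + cos φ₁ sin δ cos θ = -0.934110, so φ₂ = -69.08°.
For the longitude increment, Δλ = atan2( sin θ sin δ cos φ₁, cos δ − sin φ₁ sin φ₂ ) = atan2(-0.044437, -0.154932) = -164.00°.
λ₂ = -82.62° + -164.00° = -246.62°, normalized to (−180°, 180°] → 113.38°.

latitude -69.08°, longitude 113.38°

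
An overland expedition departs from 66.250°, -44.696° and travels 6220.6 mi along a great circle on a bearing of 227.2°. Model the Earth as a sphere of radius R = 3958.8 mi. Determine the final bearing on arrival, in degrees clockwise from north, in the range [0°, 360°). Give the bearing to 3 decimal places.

final bearing 197.895°

Central angle δ = d/R = 1.571335 rad.
Start latitude φ₁ = 1.156281 rad; initial bearing θ = 3.965388 rad.
sin φ₂ = sin φ₁ cos δ + cos φ₁ sin δ cos θ = (0.915311)(-0.000538) + (0.402747)(1.000000)(-0.679441) = -0.274136
φ₂ = asin(-0.274136) = -0.277691 rad = -15.911°.
For the longitude increment, Δλ = atan2( sin θ sin δ cos φ₁, cos δ − sin φ₁ sin φ₂ ) = atan2(-0.295507, 0.250381) = -49.726°.
λ₂ = -44.696° + -49.726° = -94.422°.
The forward bearing on arrival equals the back-azimuth from the destination plus 180°.
Back-azimuth from P₂ (-15.911°, -94.422°) to P₁ (66.250°, -44.696°), with Δλ' = λ₁ − λ₂ = 49.726°: atan2( sin Δλ' cos φ₁ , cos φ₂ sin φ₁ − sin φ₂ cos φ₁ cos Δλ' ) = 17.895°.
Final bearing = (17.895° + 180°) mod 360° = 197.895°.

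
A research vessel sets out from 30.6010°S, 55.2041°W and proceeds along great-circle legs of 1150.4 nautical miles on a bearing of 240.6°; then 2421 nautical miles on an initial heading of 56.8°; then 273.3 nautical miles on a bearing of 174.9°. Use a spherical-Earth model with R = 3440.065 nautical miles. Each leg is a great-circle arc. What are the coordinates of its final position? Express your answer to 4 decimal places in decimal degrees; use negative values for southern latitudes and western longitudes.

Apply the spherical direct solution leg by leg, carrying full precision between legs.
Leg 1: from (-30.6010°, -55.2041°), δ = 1150.4/3440.065 = 0.334412 rad, θ = 240.6° → φ = -38.2825°, λ = -76.5672°.
Leg 2: from (-38.2825°, -76.5672°), δ = 2421/3440.065 = 0.703766 rad, θ = 56.8° → φ = -11.1986°, λ = -43.0646°.
Leg 3: from (-11.1986°, -43.0646°), δ = 273.3/3440.065 = 0.079446 rad, θ = 174.9° → φ = -15.7322°, λ = -42.6447°.

latitude -15.7322°, longitude -42.6447°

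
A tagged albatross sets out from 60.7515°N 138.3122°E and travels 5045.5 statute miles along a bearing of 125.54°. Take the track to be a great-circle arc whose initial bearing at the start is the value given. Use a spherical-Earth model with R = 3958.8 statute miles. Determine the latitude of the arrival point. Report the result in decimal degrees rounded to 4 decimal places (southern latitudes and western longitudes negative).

Angular distance δ = d/R = 5045.5 / 3958.8 = 1.274502 rad.
Converting: φ₁ = 1.060314 rad, θ = 2.191086 rad.
Destination latitude: φ₂ = arcsin( sin φ₁ cos δ + cos φ₁ sin δ cos θ ) = arcsin(-0.016879) = -0.9672°.
Then Δλ = atan2(0.380253, 0.306705) = 0.892055 rad, from sin θ sin δ cos φ₁ over cos δ − sin φ₁ sin φ₂.
λ₂ = 138.3122° + 51.1110° = 189.4232°, normalized to (−180°, 180°] → -170.5768°.

latitude -0.9672°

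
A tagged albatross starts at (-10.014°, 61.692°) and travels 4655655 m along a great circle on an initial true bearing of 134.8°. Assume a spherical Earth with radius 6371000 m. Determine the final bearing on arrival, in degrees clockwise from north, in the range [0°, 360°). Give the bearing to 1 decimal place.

Angular distance δ = d/R = 4655655 / 6371000 = 0.730757 rad.
Converting: φ₁ = -0.174777 rad, θ = 2.352704 rad.
sin φ₂ = sin φ₁ cos δ + cos φ₁ sin δ cos θ = (-0.173889)(0.744669) + (0.984765)(0.667434)(-0.704634) = -0.592621
φ₂ = asin(-0.592621) = -0.634310 rad = -36.343°.
For the longitude increment, Δλ = atan2( sin θ sin δ cos φ₁, cos δ − sin φ₁ sin φ₂ ) = atan2(0.466376, 0.641619) = 36.012°.
λ₂ = λ₁ + Δλ = 97.704°.
The forward bearing on arrival equals the back-azimuth from the destination plus 180°.
Back-azimuth from P₂ (-36.3°, 97.7°) to P₁ (-10.0°, 61.7°), with Δλ' = λ₁ − λ₂ = -36.0°: atan2( sin Δλ' cos φ₁ , cos φ₂ sin φ₁ − sin φ₂ cos φ₁ cos Δλ' ) = 299.8°.
Final bearing = (299.8° + 180°) mod 360° = 119.8°.

final bearing 119.8°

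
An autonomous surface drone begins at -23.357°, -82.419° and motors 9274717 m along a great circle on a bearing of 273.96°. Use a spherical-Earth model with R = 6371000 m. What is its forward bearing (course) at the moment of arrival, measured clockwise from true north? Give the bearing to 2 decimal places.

final bearing 293.65°

Angular distance δ = d/R = 9274717 / 6371000 = 1.455771 rad.
Start latitude φ₁ = -0.407657 rad; initial bearing θ = 4.781504 rad.
Destination latitude: φ₂ = arcsin( sin φ₁ cos δ + cos φ₁ sin δ cos θ ) = arcsin(0.017479) = 1.002°.
Then Δλ = atan2(-0.909808, 0.121702) = -1.437819 rad, from sin θ sin δ cos φ₁ over cos δ − sin φ₁ sin φ₂.
Hence λ₂ = -82.419° + -82.381° = -164.800°.
The forward bearing on arrival equals the back-azimuth from the destination plus 180°.
Back-azimuth from P₂ (1.00°, -164.80°) to P₁ (-23.36°, -82.42°), with Δλ' = λ₁ − λ₂ = 82.38°: atan2( sin Δλ' cos φ₁ , cos φ₂ sin φ₁ − sin φ₂ cos φ₁ cos Δλ' ) = 113.65°.
Final bearing = (113.65° + 180°) mod 360° = 293.65°.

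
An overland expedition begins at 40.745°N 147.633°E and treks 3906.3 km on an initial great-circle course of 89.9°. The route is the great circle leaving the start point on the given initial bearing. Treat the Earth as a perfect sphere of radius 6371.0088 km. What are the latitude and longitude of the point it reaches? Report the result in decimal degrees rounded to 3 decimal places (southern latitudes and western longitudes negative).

latitude 32.314°, longitude -169.454°

The arc subtends δ = 3906.3/6371.0088 = 0.613137 rad at the centre.
Start latitude φ₁ = 0.711134 rad; initial bearing θ = 1.569051 rad.
Destination latitude: φ₂ = arcsin( sin φ₁ cos δ + cos φ₁ sin δ cos θ ) = arcsin(0.534564) = 32.314°.
For the longitude increment, Δλ = atan2( sin θ sin δ cos φ₁, cos δ − sin φ₁ sin φ₂ ) = atan2(0.435962, 0.468940) = 42.913°.
λ₂ = 147.633° + 42.913° = 190.546°, normalized to (−180°, 180°] → -169.454°.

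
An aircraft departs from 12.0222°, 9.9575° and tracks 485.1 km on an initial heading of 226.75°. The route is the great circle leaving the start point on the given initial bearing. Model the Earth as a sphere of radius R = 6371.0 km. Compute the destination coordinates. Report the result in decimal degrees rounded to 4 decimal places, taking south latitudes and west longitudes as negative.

Angular distance δ = d/R = 485.1 / 6371 = 0.076142 rad.
Start latitude φ₁ = 0.209827 rad; initial bearing θ = 3.957534 rad.
Destination latitude: φ₂ = arcsin( sin φ₁ cos δ + cos φ₁ sin δ cos θ ) = arcsin(0.156710) = 9.0160°.
For the longitude increment, Δλ = atan2( sin θ sin δ cos φ₁, cos δ − sin φ₁ sin φ₂ ) = atan2(-0.054191, 0.964461) = -3.2159°.
Hence λ₂ = 9.9575° + -3.2159° = 6.7416°.

latitude 9.0160°, longitude 6.7416°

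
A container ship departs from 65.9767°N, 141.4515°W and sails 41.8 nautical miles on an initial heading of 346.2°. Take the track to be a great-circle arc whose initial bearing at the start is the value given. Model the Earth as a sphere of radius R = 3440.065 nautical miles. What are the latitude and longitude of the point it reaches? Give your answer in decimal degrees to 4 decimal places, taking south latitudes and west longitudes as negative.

δ = 41.8/3440.065 = 0.012151 rad (0.6962°).
With φ₁ = 65.9767° = 1.151511 rad and θ = 346.2° = 6.042330 rad:
Destination latitude: φ₂ = arcsin( sin φ₁ cos δ + cos φ₁ sin δ cos θ ) = arcsin(0.918116) = 66.6522°.
For the longitude increment, Δλ = atan2( sin θ sin δ cos φ₁, cos δ − sin φ₁ sin φ₂ ) = atan2(-0.001180, 0.161337) = -0.4190°.
λ₂ = λ₁ + Δλ = -141.8705°.

latitude 66.6522°, longitude -141.8705°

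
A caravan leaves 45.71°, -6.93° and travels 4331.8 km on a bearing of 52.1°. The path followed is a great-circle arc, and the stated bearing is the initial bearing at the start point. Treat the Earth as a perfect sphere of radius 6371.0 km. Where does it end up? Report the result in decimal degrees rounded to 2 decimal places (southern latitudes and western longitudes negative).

Central angle δ = d/R = 0.679925 rad.
Start latitude φ₁ = 0.797790 rad; initial bearing θ = 0.909317 rad.
sin φ₂ = sin φ₁ cos δ + cos φ₁ sin δ cos θ = (0.715815)(0.777620) + (0.698290)(0.628734)(0.614285) = 0.826327
φ₂ = asin(0.826327) = 0.972555 rad = 55.72°.
For the longitude increment, Δλ = atan2( sin θ sin δ cos φ₁, cos δ − sin φ₁ sin φ₂ ) = atan2(0.346439, 0.186123) = 61.75°.
λ₂ = λ₁ + Δλ = 54.82°.

latitude 55.72°, longitude 54.82°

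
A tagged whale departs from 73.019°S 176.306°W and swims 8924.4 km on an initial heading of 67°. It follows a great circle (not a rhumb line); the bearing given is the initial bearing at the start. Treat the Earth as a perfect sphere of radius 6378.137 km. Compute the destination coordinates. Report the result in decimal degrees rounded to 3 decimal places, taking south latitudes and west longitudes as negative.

Central angle δ = d/R = 1.399217 rad.
Start latitude φ₁ = -1.274422 rad; initial bearing θ = 1.169371 rad.
Applying the spherical law of cosines for sides, sin φ₂ = sin φ₁ cos δ + cos φ₁ sin δ cos θ = -0.050855, so φ₂ = -2.915°.
Δλ = atan2( sin θ sin δ cos φ₁ , cos δ − sin φ₁ sin φ₂ ) = atan2(0.264890, 0.122100) = 1.138876 rad = 65.253°.
Hence λ₂ = -176.306° + 65.253° = -111.053°.

latitude -2.915°, longitude -111.053°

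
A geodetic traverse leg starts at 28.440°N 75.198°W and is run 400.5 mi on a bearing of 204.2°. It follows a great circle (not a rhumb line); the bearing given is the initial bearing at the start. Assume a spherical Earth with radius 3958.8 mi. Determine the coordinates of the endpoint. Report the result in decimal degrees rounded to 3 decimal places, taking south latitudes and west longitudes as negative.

latitude 23.129°, longitude -77.778°

Central angle δ = d/R = 0.101167 rad.
With φ₁ = 28.440° = 0.496372 rad and θ = 204.2° = 3.563962 rad:
sin φ₂ = sin φ₁ cos δ + cos φ₁ sin δ cos θ = (0.476238)(0.994887) + (0.879316)(0.100995)(-0.912120) = 0.392801
φ₂ = asin(0.392801) = 0.403676 rad = 23.129°.
Δλ = atan2( sin θ sin δ cos φ₁ , cos δ − sin φ₁ sin φ₂ ) = atan2(-0.036404, 0.807820) = -0.045034 rad = -2.580°.
Hence λ₂ = -75.198° + -2.580° = -77.778°.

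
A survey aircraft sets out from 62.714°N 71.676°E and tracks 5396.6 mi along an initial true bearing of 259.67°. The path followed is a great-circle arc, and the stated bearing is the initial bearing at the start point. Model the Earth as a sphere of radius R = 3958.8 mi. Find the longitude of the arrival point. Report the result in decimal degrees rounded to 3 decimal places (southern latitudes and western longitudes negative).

longitude -3.742°

δ = 5396.6/3958.8 = 1.363191 rad (78.1051°).
Start latitude φ₁ = 1.094566 rad; initial bearing θ = 4.532096 rad.
Applying the spherical law of cosines for sides, sin φ₂ = sin φ₁ cos δ + cos φ₁ sin δ cos θ = 0.102743, so φ₂ = 5.897°.
For the longitude increment, Δλ = atan2( sin θ sin δ cos φ₁, cos δ − sin φ₁ sin φ₂ ) = atan2(-0.441318, 0.114807) = -75.418°.
λ₂ = λ₁ + Δλ = -3.742°.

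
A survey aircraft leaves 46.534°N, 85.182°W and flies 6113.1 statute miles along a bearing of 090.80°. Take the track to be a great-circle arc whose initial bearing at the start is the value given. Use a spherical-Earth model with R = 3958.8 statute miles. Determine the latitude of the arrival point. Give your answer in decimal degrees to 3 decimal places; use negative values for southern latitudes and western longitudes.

latitude 0.557°

Central angle δ = d/R = 1.544180 rad.
With φ₁ = 46.534° = 0.812172 rad and θ = 90.8° = 1.584759 rad:
Applying the spherical law of cosines for sides, sin φ₂ = sin φ₁ cos δ + cos φ₁ sin δ cos θ = 0.009714, so φ₂ = 0.557°.
Δλ = atan2( sin θ sin δ cos φ₁ , cos δ − sin φ₁ sin φ₂ ) = atan2(0.687613, 0.019563) = 1.542353 rad = 88.370°.
λ₂ = λ₁ + Δλ = 3.188°.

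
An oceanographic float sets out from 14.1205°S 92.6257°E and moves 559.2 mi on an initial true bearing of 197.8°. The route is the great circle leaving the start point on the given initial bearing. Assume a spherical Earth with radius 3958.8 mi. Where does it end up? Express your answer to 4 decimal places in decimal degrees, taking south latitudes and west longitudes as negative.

Central angle δ = d/R = 0.141255 rad.
Converting: φ₁ = -0.246449 rad, θ = 3.452261 rad.
sin φ₂ = sin φ₁ cos δ + cos φ₁ sin δ cos θ = (-0.243962)(0.990040) + (0.969785)(0.140786)(-0.952129) = -0.371528
φ₂ = asin(-0.371528) = -0.380654 rad = -21.8099°.
Then Δλ = atan2(-0.041737, 0.899401) = -0.046372 rad, from sin θ sin δ cos φ₁ over cos δ − sin φ₁ sin φ₂.
λ₂ = λ₁ + Δλ = 89.9688°.

latitude -21.8099°, longitude 89.9688°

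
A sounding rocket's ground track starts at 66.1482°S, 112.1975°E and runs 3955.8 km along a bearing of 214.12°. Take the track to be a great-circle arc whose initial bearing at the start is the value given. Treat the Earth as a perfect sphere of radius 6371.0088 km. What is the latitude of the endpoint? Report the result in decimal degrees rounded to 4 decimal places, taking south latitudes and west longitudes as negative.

The arc subtends δ = 3955.8/6371.0088 = 0.620906 rad at the centre.
Converting: φ₁ = -1.154504 rad, θ = 3.737099 rad.
Destination latitude: φ₂ = arcsin( sin φ₁ cos δ + cos φ₁ sin δ cos θ ) = arcsin(-0.938644) = -69.8251°.
Δλ = atan2( sin θ sin δ cos φ₁ , cos δ − sin φ₁ sin φ₂ ) = atan2(-0.131960, -0.045127) = -1.900306 rad = -108.8795°.
λ₂ = 112.1975° + -108.8795° = 3.3180°.

latitude -69.8251°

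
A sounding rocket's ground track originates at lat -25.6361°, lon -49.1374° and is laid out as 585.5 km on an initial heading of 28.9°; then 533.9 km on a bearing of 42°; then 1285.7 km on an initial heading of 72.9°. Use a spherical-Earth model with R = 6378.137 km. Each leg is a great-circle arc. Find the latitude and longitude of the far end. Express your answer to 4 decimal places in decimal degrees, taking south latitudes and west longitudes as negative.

latitude -13.7087°, longitude -31.6958°

Apply the spherical direct solution leg by leg, carrying full precision between legs.
Leg 1: from (-25.6361°, -49.1374°), δ = 585.5/6378.137 = 0.091798 rad, θ = 28.9° → φ = -21.0068°, λ = -46.4173°.
Leg 2: from (-21.0068°, -46.4173°), δ = 533.9/6378.137 = 0.083708 rad, θ = 42° → φ = -17.4107°, λ = -43.0560°.
Leg 3: from (-17.4107°, -43.0560°), δ = 1285.7/6378.137 = 0.201579 rad, θ = 72.9° → φ = -13.7087°, λ = -31.6958°.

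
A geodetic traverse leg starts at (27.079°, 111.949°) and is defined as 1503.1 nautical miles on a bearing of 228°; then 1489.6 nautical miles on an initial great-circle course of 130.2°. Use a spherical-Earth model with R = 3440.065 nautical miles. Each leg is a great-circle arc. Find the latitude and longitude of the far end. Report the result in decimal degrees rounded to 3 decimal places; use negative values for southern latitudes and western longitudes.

Apply the spherical direct solution leg by leg, carrying full precision between legs.
Leg 1: from (27.079°, 111.949°), δ = 1503.1/3440.065 = 0.436939 rad, θ = 228° → φ = 9.226°, λ = 93.371°.
Leg 2: from (9.226°, 93.371°), δ = 1489.6/3440.065 = 0.433015 rad, θ = 130.2° → φ = -6.996°, λ = 112.209°.

latitude -6.996°, longitude 112.209°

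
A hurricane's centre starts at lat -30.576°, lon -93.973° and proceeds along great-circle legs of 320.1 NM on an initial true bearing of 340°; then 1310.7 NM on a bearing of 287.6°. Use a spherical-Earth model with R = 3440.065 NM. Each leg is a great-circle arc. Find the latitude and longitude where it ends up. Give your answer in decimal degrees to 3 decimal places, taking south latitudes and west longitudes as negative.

latitude -17.394°, longitude -117.796°

Apply the spherical direct solution leg by leg, carrying full precision between legs.
Leg 1: from (-30.576°, -93.973°), δ = 320.1/3440.065 = 0.093051 rad, θ = 340° → φ = -25.551°, λ = -95.992°.
Leg 2: from (-25.551°, -95.992°), δ = 1310.7/3440.065 = 0.381010 rad, θ = 287.6° → φ = -17.394°, λ = -117.796°.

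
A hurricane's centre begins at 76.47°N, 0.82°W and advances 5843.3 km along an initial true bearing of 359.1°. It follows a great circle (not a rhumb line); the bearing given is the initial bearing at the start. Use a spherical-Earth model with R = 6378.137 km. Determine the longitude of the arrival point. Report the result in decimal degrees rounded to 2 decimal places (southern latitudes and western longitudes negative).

The arc subtends δ = 5843.3/6378.137 = 0.916145 rad at the centre.
Converting: φ₁ = 1.334653 rad, θ = 6.267477 rad.
sin φ₂ = sin φ₁ cos δ + cos φ₁ sin δ cos θ = (0.972248)(0.608882) + (0.233954)(0.793260)(0.999877) = 0.777548
φ₂ = asin(0.777548) = 0.890758 rad = 51.04°.
Then Δλ = atan2(-0.002915, -0.147087) = -3.121777 rad, from sin θ sin δ cos φ₁ over cos δ − sin φ₁ sin φ₂.
λ₂ = -0.82° + -178.86° = -179.68°.

longitude -179.68°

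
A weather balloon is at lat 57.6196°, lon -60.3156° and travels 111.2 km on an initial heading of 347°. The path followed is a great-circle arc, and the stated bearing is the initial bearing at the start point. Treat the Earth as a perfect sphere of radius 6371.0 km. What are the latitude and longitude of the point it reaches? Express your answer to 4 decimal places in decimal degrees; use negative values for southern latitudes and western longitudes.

Angular distance δ = d/R = 111.2 / 6371 = 0.017454 rad.
Start latitude φ₁ = 1.005652 rad; initial bearing θ = 6.056293 rad.
Destination latitude: φ₂ = arcsin( sin φ₁ cos δ + cos φ₁ sin δ cos θ ) = arcsin(0.853490) = 58.5933°.
Δλ = atan2( sin θ sin δ cos φ₁ , cos δ − sin φ₁ sin φ₂ ) = atan2(-0.002103, 0.279066) = -0.007534 rad = -0.4317°.
λ₂ = λ₁ + Δλ = -60.7473°.

latitude 58.5933°, longitude -60.7473°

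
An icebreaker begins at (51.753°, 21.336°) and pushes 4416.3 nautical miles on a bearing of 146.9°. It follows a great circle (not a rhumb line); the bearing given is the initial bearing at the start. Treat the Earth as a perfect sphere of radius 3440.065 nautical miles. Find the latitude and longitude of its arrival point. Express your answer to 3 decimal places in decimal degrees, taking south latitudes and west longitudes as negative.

latitude -15.965°, longitude 54.345°

Central angle δ = d/R = 1.283784 rad.
Converting: φ₁ = 0.903260 rad, θ = 2.563889 rad.
sin φ₂ = sin φ₁ cos δ + cos φ₁ sin δ cos θ = (0.785349)(0.283088) + (0.619053)(0.959094)(-0.837719) = -0.275055
φ₂ = asin(-0.275055) = -0.278647 rad = -15.965°.
For the longitude increment, Δλ = atan2( sin θ sin δ cos φ₁, cos δ − sin φ₁ sin φ₂ ) = atan2(0.324237, 0.499103) = 33.009°.
Hence λ₂ = 21.336° + 33.009° = 54.345°.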